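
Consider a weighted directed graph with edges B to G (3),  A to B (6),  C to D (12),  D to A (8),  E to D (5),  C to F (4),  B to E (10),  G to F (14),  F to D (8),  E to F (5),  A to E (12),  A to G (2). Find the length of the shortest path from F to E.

Candidate routes:
F-D-A-E: 8 + 8 + 12 = 28
F-D-A-B-E: 8 + 8 + 6 + 10 = 32
The minimum is 28.

28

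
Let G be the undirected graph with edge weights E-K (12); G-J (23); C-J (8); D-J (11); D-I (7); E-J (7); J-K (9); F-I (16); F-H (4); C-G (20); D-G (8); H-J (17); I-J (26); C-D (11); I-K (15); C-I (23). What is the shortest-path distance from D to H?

27

Some routes from D to H:
D - J - H: 11 + 17 = 28
D - I - F - H: 7 + 16 + 4 = 27
D - C - J - H: 11 + 8 + 17 = 36
Shortest: 27.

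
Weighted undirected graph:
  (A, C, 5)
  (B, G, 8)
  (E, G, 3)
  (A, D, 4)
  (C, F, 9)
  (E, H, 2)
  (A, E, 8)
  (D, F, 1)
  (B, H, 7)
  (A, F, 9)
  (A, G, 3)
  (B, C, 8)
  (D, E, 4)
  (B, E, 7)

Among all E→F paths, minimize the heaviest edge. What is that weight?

4

Comparing a few candidate routes:
E → A → D → F: max(8, 4, 1) = 8
E → D → F: max(4, 1) = 4
E → G → B → C → A → D → F: max(3, 8, 8, 5, 4, 1) = 8
E → G → A → D → F: max(3, 3, 4, 1) = 4
Best route has worst link 4.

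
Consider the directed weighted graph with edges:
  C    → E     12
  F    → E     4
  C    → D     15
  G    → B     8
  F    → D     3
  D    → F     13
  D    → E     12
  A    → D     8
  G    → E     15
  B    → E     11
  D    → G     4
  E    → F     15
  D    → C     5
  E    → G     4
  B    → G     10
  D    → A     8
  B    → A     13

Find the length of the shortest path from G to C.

Routes from G to C:
G→B→A→D→C: 8 + 13 + 8 + 5 = 34
G→B→E→F→D→C: 8 + 11 + 15 + 3 + 5 = 42
G→E→F→D→C: 15 + 15 + 3 + 5 = 38
Shortest: 34.

34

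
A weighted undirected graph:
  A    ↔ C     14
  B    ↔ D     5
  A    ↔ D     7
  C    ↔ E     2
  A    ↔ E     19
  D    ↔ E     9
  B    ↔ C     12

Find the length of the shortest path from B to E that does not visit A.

14

Candidate routes:
B-D-E: 5 + 9 = 14
B-C-E: 12 + 2 = 14
Best route has total 14.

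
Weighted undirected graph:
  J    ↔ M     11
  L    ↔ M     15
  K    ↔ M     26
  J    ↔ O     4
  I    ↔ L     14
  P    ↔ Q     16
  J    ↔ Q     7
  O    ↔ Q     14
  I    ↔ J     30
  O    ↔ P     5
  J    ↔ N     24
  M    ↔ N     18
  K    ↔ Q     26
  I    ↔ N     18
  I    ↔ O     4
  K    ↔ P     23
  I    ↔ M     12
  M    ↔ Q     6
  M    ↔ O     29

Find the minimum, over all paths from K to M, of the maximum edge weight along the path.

23

Checking several routes:
K-P-Q-M: max(23, 16, 6) = 23
K-P-Q-O-I-M: max(23, 16, 14, 4, 12) = 23
K-P-Q-O-I-N-M: max(23, 16, 14, 4, 18, 18) = 23
K-P-Q-O-I-L-M: max(23, 16, 14, 4, 14, 15) = 23
The minimum achievable maximum is 23.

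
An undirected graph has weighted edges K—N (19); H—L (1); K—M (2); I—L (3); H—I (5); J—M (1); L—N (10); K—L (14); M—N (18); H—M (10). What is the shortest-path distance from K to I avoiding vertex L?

Paths from K to I avoiding L:
K-N-M-H-I: 19 + 18 + 10 + 5 = 52
K-M-H-I: 2 + 10 + 5 = 17
Shortest: 17.

17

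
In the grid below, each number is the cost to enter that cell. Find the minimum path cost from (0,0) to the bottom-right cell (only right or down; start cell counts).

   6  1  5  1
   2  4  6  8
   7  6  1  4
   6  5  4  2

24

Cheapest: [0,0] [0,1] [1,1] [1,2] [2,2] [2,3] [3,3]
  6 + 1 + 4 + 6 + 1 + 4 + 2 = 24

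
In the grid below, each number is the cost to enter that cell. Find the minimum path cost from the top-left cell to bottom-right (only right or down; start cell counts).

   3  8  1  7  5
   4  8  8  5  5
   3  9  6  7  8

Best path: [0,0] → [0,1] → [0,2] → [0,3] → [0,4] → [1,4] → [2,4]
Cost: 3 + 8 + 1 + 7 + 5 + 5 + 8 = 37

37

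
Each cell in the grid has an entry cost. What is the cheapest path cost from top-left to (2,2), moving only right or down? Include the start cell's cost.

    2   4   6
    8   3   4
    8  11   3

16

Take r0c0 r0c1 r1c1 r1c2 r2c2 for a total of 2 + 4 + 3 + 4 + 3 = 16.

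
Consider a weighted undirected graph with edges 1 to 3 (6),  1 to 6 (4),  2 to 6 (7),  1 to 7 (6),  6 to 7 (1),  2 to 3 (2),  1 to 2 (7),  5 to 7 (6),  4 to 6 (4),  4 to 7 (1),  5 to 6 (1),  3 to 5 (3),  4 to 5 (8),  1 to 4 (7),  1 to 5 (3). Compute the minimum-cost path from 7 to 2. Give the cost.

7

Some routes from 7 to 2:
7-5-3-2: 6 + 3 + 2 = 11
7-4-6-2: 1 + 4 + 7 = 12
7-6-2: 1 + 7 = 8
7-4-6-5-3-2: 1 + 4 + 1 + 3 + 2 = 11
7-6-5-3-2: 1 + 1 + 3 + 2 = 7
7-6-1-2: 1 + 4 + 7 = 12
The minimum is 7.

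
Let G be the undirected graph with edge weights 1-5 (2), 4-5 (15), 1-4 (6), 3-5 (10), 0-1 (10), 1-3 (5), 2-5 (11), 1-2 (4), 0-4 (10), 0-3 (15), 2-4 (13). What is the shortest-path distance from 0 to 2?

14

A few of the 0→2 routes:
0 -> 4 -> 2: 10 + 13 = 23
0 -> 4 -> 1 -> 2: 10 + 6 + 4 = 20
0 -> 1 -> 5 -> 2: 10 + 2 + 11 = 23
0 -> 1 -> 2: 10 + 4 = 14
Shortest: 14.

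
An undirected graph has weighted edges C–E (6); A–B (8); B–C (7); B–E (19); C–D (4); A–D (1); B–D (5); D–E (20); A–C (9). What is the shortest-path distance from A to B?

6

Checking several routes:
A-C-B: 9 + 7 = 16
A-B: 8
A-D-C-B: 1 + 4 + 7 = 12
A-D-B: 1 + 5 = 6
The minimum is 6.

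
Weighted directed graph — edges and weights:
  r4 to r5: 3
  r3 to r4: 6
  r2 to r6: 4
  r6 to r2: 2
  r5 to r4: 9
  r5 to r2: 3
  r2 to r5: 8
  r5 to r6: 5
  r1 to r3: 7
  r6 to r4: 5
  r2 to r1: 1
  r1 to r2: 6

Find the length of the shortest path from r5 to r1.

4

Routes from r5 to r1:
r5 -> r6 -> r2 -> r1: 5 + 2 + 1 = 8
r5 -> r2 -> r1: 3 + 1 = 4
The minimum is 4.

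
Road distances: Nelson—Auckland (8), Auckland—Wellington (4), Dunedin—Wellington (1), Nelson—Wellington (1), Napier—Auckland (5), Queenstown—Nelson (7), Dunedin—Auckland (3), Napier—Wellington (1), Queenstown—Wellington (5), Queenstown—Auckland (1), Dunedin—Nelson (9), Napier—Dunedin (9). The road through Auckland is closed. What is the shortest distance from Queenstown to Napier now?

Some routes from Queenstown to Napier avoiding Auckland:
Queenstown - Wellington - Nelson - Dunedin - Napier: 5 + 1 + 9 + 9 = 24
Queenstown - Nelson - Dunedin - Wellington - Napier: 7 + 9 + 1 + 1 = 18
Queenstown - Wellington - Napier: 5 + 1 = 6
Queenstown - Wellington - Dunedin - Napier: 5 + 1 + 9 = 15
Queenstown - Nelson - Wellington - Napier: 7 + 1 + 1 = 9
Queenstown - Nelson - Wellington - Dunedin - Napier: 7 + 1 + 1 + 9 = 18
The minimum is 6.

6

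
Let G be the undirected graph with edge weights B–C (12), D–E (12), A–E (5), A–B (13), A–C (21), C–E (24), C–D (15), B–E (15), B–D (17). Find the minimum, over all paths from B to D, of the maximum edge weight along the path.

A few of the B→D routes:
B → E → D: max(15, 12) = 15
B → C → D: max(12, 15) = 15
B → A → E → D: max(13, 5, 12) = 13
B → D: max(17) = 17
B → A → C → D: max(13, 21, 15) = 21
B → E → A → C → D: max(15, 5, 21, 15) = 21
The minimum achievable maximum is 13.

13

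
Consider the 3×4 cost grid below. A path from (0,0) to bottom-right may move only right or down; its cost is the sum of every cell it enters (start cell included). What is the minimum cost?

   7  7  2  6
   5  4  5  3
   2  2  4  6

Best path: [0,0] [1,0] [2,0] [2,1] [2,2] [2,3]
Cost: 7 + 5 + 2 + 2 + 4 + 6 = 26

26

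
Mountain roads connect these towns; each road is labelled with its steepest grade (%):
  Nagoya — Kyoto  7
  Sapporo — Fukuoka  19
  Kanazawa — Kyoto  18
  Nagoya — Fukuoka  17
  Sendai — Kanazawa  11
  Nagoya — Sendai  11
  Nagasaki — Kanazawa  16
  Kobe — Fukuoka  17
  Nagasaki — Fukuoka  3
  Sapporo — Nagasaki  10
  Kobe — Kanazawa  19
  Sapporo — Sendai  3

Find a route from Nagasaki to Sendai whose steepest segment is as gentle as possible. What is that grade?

10

Comparing a few candidate routes:
Nagasaki → Kanazawa → Sendai: max(16, 11) = 16
Nagasaki → Sapporo → Sendai: max(10, 3) = 10
Nagasaki → Fukuoka → Nagoya → Sendai: max(3, 17, 11) = 17
Best route has worst link 10%.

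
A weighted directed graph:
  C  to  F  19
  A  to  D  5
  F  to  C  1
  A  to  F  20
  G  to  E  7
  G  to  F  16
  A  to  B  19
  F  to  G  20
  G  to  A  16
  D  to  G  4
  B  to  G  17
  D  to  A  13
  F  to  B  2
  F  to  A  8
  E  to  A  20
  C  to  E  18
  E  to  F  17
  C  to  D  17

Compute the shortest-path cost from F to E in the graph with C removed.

Candidate routes:
F→G→E: 20 + 7 = 27
F→B→G→E: 2 + 17 + 7 = 26
F→A→D→G→E: 8 + 5 + 4 + 7 = 24
F→A→B→G→E: 8 + 19 + 17 + 7 = 51
Best route has total 24.

24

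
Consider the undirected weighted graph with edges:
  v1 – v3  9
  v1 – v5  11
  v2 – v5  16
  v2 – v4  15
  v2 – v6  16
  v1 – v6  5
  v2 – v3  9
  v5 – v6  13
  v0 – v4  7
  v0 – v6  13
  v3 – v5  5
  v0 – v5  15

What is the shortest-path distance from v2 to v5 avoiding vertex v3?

16

Comparing a few candidate routes:
v2 - v6 - v0 - v5: 16 + 13 + 15 = 44
v2 - v4 - v0 - v5: 15 + 7 + 15 = 37
v2 - v4 - v0 - v6 - v5: 15 + 7 + 13 + 13 = 48
v2 - v5: 16
v2 - v6 - v1 - v5: 16 + 5 + 11 = 32
v2 - v6 - v5: 16 + 13 = 29
The minimum is 16.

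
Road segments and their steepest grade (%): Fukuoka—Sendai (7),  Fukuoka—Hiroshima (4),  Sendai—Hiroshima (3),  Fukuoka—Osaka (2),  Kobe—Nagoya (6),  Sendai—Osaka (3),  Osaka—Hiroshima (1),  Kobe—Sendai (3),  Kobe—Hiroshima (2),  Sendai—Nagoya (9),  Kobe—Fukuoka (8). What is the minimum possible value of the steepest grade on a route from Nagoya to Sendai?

Comparing a few candidate routes:
Nagoya - Kobe - Hiroshima - Osaka - Sendai: max(6, 2, 1, 3) = 6
Nagoya - Kobe - Sendai: max(6, 3) = 6
Nagoya - Kobe - Hiroshima - Sendai: max(6, 2, 3) = 6
Nagoya - Kobe - Hiroshima - Fukuoka - Osaka - Sendai: max(6, 2, 4, 2, 3) = 6
The minimum achievable maximum is 6%.

6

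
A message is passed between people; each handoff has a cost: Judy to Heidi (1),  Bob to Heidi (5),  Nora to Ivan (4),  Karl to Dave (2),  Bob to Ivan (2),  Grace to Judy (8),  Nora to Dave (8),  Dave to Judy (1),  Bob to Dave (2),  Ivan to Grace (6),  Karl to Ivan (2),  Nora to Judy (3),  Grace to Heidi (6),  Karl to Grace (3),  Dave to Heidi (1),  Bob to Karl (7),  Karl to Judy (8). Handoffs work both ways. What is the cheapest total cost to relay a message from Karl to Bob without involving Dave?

A few of the Karl→Bob routes:
Karl-Judy-Heidi-Bob: 8 + 1 + 5 = 14
Karl-Grace-Ivan-Bob: 3 + 6 + 2 = 11
Karl-Bob: 7
Karl-Ivan-Bob: 2 + 2 = 4
Best route has total 4.

4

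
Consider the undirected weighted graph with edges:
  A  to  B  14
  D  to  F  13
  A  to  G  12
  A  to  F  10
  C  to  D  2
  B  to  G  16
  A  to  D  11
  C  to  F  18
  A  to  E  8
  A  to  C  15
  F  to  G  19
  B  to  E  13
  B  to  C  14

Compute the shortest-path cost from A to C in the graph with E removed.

13

Comparing a few candidate routes:
A → F → C: 10 + 18 = 28
A → B → C: 14 + 14 = 28
A → F → D → C: 10 + 13 + 2 = 25
A → D → C: 11 + 2 = 13
A → C: 15
The minimum is 13.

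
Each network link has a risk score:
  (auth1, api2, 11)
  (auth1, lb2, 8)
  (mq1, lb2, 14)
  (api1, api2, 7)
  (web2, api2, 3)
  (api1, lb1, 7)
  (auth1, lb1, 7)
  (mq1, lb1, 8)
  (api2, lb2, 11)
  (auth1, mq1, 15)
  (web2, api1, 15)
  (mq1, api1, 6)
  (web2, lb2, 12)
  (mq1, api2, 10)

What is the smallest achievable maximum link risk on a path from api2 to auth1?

Checking several routes:
api2→mq1→lb1→auth1: max(10, 8, 7) = 10
api2→api1→lb1→auth1: max(7, 7, 7) = 7
api2→api1→mq1→lb1→auth1: max(7, 6, 8, 7) = 8
The minimum achievable maximum is 7.

7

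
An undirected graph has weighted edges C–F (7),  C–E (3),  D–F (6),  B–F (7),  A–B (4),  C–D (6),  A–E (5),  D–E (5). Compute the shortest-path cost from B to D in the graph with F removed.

14

Paths from B to D avoiding F:
B→A→E→C→D: 4 + 5 + 3 + 6 = 18
B→A→E→D: 4 + 5 + 5 = 14
Best route has total 14.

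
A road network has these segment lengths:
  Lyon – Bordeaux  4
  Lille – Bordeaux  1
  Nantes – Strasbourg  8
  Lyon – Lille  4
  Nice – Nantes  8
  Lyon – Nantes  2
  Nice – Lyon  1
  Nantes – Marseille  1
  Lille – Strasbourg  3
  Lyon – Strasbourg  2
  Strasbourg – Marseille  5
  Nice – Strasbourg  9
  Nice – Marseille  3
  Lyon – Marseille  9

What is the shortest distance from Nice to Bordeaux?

5

Comparing a few candidate routes:
Nice→Lyon→Bordeaux: 1 + 4 = 5
Nice→Lyon→Strasbourg→Lille→Bordeaux: 1 + 2 + 3 + 1 = 7
Nice→Lyon→Lille→Bordeaux: 1 + 4 + 1 = 6
Nice→Marseille→Nantes→Lyon→Lille→Bordeaux: 3 + 1 + 2 + 4 + 1 = 11
Nice→Marseille→Strasbourg→Lille→Bordeaux: 3 + 5 + 3 + 1 = 12
Nice→Marseille→Nantes→Lyon→Bordeaux: 3 + 1 + 2 + 4 = 10
Shortest: 5.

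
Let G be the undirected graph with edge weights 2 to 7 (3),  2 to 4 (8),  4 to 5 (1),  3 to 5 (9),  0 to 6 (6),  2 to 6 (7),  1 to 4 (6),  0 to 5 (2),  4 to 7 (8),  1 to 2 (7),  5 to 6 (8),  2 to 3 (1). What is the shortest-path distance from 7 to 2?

3

Comparing a few candidate routes:
7-4-5-3-2: 8 + 1 + 9 + 1 = 19
7-4-2: 8 + 8 = 16
7-2: 3
7-4-1-2: 8 + 6 + 7 = 21
Shortest: 3.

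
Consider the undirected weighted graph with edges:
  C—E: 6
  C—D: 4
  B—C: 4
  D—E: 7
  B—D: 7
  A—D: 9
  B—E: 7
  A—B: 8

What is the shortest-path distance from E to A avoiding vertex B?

Paths from E to A avoiding B:
E-D-A: 7 + 9 = 16
E-C-D-A: 6 + 4 + 9 = 19
Best route has total 16.

16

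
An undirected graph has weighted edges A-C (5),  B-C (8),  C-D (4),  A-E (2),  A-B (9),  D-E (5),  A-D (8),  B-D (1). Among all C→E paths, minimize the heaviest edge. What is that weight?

Some routes from C to E:
C → A → D → E: max(5, 8, 5) = 8
C → B → D → E: max(8, 1, 5) = 8
C → A → E: max(5, 2) = 5
C → B → D → A → E: max(8, 1, 8, 2) = 8
C → D → E: max(4, 5) = 5
The minimum achievable maximum is 5.

5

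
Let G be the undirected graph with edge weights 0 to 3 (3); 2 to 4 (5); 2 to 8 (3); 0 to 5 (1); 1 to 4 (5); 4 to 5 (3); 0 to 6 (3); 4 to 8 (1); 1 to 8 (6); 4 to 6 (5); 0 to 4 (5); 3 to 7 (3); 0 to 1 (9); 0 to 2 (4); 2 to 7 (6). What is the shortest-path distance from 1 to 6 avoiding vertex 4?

12

Routes from 1 to 6 avoiding 4:
1 -> 0 -> 6: 9 + 3 = 12
1 -> 8 -> 2 -> 0 -> 6: 6 + 3 + 4 + 3 = 16
1 -> 8 -> 2 -> 7 -> 3 -> 0 -> 6: 6 + 3 + 6 + 3 + 3 + 3 = 24
The minimum is 12.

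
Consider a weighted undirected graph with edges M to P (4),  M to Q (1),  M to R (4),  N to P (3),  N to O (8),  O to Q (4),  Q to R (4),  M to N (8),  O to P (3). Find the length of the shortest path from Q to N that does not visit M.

10

Candidate routes:
Q → O → N: 4 + 8 = 12
Q → O → P → N: 4 + 3 + 3 = 10
The minimum is 10.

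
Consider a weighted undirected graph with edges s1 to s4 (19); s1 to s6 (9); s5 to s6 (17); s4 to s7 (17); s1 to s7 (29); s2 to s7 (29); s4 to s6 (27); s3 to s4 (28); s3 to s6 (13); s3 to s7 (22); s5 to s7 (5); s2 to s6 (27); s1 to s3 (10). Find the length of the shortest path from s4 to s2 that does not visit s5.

46

A few of the s4→s2 routes:
s4 → s6 → s2: 27 + 27 = 54
s4 → s1 → s6 → s2: 19 + 9 + 27 = 55
s4 → s3 → s6 → s2: 28 + 13 + 27 = 68
s4 → s7 → s2: 17 + 29 = 46
Shortest: 46.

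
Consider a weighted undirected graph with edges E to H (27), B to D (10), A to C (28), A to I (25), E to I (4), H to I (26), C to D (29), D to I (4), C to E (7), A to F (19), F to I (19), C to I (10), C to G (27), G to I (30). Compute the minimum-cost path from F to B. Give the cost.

A few of the F→B routes:
F→I→C→D→B: 19 + 10 + 29 + 10 = 68
F→A→I→D→B: 19 + 25 + 4 + 10 = 58
F→I→D→B: 19 + 4 + 10 = 33
F→I→E→C→D→B: 19 + 4 + 7 + 29 + 10 = 69
F→A→C→I→D→B: 19 + 28 + 10 + 4 + 10 = 71
The minimum is 33.

33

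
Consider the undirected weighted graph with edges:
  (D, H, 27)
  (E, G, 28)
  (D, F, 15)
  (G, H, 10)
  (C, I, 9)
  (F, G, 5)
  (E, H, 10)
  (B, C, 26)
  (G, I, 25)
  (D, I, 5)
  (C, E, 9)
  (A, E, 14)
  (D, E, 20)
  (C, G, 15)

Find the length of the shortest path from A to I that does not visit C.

39

Checking several routes:
A - E - H - G - F - D - I: 14 + 10 + 10 + 5 + 15 + 5 = 59
A - E - H - D - I: 14 + 10 + 27 + 5 = 56
A - E - D - I: 14 + 20 + 5 = 39
Shortest: 39.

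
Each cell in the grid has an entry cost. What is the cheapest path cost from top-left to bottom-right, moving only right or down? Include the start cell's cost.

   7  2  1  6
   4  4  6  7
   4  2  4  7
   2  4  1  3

Best path: r0c0→r0c1→r1c1→r2c1→r2c2→r3c2→r3c3
Cost: 7 + 2 + 4 + 2 + 4 + 1 + 3 = 23
(Top row then right column would cost 33.)

23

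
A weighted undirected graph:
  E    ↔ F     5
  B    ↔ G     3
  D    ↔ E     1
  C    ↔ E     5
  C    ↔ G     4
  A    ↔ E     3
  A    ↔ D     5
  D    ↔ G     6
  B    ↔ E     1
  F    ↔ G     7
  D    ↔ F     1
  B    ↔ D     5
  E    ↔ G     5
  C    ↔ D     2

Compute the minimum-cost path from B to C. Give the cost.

Comparing a few candidate routes:
B → G → C: 3 + 4 = 7
B → E → D → C: 1 + 1 + 2 = 4
B → D → C: 5 + 2 = 7
B → E → C: 1 + 5 = 6
Best route has total 4.

4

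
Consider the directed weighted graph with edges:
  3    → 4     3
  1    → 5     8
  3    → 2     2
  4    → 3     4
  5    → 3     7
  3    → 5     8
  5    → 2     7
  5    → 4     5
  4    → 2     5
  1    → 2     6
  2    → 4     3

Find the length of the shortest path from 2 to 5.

Routes from 2 to 5:
2 -> 4 -> 3 -> 5: 3 + 4 + 8 = 15
Best route has total 15.

15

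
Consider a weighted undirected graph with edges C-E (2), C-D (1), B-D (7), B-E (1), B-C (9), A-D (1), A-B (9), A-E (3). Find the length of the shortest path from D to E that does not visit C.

Candidate routes:
D-B-E: 7 + 1 = 8
D-A-E: 1 + 3 = 4
D-A-B-E: 1 + 9 + 1 = 11
D-B-A-E: 7 + 9 + 3 = 19
Shortest: 4.

4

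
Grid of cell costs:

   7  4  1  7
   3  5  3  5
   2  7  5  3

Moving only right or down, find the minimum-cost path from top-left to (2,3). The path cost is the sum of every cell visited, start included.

Best path: (0,0)→(0,1)→(0,2)→(1,2)→(1,3)→(2,3)
Cost: 7 + 4 + 1 + 3 + 5 + 3 = 23

23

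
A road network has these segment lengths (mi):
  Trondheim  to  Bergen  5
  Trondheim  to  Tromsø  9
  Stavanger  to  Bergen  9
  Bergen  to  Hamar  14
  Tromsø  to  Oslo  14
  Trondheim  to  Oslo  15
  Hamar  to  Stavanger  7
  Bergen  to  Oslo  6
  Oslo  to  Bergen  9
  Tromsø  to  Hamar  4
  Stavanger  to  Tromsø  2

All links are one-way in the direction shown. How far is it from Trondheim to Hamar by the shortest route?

13

Candidate routes:
Trondheim→Tromsø→Hamar: 9 + 4 = 13
Trondheim→Oslo→Bergen→Hamar: 15 + 9 + 14 = 38
Trondheim→Tromsø→Oslo→Bergen→Hamar: 9 + 14 + 9 + 14 = 46
Trondheim→Bergen→Hamar: 5 + 14 = 19
The minimum is 13 mi.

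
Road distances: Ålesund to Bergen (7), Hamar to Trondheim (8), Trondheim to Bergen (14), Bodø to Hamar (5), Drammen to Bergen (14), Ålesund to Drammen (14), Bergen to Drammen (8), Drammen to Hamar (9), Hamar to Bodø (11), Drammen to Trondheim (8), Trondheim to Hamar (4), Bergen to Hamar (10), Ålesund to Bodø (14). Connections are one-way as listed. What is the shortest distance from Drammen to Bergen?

14

Routes from Drammen to Bergen:
Drammen - Hamar - Trondheim - Bergen: 9 + 8 + 14 = 31
Drammen - Bergen: 14
Drammen - Trondheim - Bergen: 8 + 14 = 22
Shortest: 14.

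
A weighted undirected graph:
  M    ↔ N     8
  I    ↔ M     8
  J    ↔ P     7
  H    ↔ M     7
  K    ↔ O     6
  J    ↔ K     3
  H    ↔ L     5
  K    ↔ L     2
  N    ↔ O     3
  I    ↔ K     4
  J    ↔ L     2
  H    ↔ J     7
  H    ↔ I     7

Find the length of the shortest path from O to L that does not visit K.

Routes from O to L avoiding K:
O → N → M → I → H → L: 3 + 8 + 8 + 7 + 5 = 31
O → N → M → H → J → L: 3 + 8 + 7 + 7 + 2 = 27
O → N → M → H → L: 3 + 8 + 7 + 5 = 23
O → N → M → I → H → J → L: 3 + 8 + 8 + 7 + 7 + 2 = 35
The minimum is 23.

23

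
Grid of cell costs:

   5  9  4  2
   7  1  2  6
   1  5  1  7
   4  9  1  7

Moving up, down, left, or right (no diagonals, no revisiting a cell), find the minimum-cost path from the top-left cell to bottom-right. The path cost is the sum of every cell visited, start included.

24

Path [0,0] [1,0] [1,1] [1,2] [2,2] [3,2] [3,3]: 5 + 7 + 1 + 2 + 1 + 1 + 7 = 24.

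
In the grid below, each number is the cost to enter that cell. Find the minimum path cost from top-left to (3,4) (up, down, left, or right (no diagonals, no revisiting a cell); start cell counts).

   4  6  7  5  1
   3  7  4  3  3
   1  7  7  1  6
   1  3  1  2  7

One optimal route is [0,0]→[1,0]→[2,0]→[3,0]→[3,1]→[3,2]→[3,3]→[3,4].
Its cost is 4 + 3 + 1 + 1 + 3 + 1 + 2 + 7 = 22.

22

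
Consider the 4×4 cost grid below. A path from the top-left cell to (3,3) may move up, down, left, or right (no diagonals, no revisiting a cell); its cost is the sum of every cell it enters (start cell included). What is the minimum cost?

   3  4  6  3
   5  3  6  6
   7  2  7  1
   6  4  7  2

One optimal route is [0,0] -> [0,1] -> [1,1] -> [2,1] -> [2,2] -> [2,3] -> [3,3].
Its cost is 3 + 4 + 3 + 2 + 7 + 1 + 2 = 22.

22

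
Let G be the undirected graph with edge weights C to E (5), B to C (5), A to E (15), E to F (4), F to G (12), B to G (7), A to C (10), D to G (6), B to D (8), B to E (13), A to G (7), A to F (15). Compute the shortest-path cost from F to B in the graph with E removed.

19

Checking several routes:
F-G-A-C-B: 12 + 7 + 10 + 5 = 34
F-A-C-B: 15 + 10 + 5 = 30
F-A-G-B: 15 + 7 + 7 = 29
F-G-D-B: 12 + 6 + 8 = 26
F-G-B: 12 + 7 = 19
The minimum is 19.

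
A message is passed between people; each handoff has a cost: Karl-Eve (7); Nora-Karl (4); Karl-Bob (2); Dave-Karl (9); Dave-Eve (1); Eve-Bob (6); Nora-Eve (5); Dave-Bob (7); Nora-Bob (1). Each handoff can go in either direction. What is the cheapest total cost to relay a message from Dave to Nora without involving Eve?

Candidate routes:
Dave → Karl → Nora: 9 + 4 = 13
Dave → Bob → Nora: 7 + 1 = 8
Dave → Karl → Bob → Nora: 9 + 2 + 1 = 12
Dave → Bob → Karl → Nora: 7 + 2 + 4 = 13
Shortest: 8.

8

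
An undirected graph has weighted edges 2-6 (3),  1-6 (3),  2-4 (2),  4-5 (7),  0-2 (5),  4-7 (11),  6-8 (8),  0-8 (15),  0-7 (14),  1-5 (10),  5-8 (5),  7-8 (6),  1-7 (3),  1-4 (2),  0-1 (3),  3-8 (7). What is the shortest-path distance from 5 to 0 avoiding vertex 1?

14

Comparing a few candidate routes:
5 → 8 → 6 → 2 → 0: 5 + 8 + 3 + 5 = 21
5 → 4 → 2 → 0: 7 + 2 + 5 = 14
5 → 8 → 0: 5 + 15 = 20
Best route has total 14.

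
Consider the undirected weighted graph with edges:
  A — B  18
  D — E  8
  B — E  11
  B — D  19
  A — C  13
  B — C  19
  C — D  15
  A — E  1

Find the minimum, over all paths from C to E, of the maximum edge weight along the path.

13

Checking several routes:
C - D - E: max(15, 8) = 15
C - B - E: max(19, 11) = 19
C - A - B - E: max(13, 18, 11) = 18
C - A - E: max(13, 1) = 13
C - B - D - E: max(19, 19, 8) = 19
C - B - A - E: max(19, 18, 1) = 19
Best route has worst link 13.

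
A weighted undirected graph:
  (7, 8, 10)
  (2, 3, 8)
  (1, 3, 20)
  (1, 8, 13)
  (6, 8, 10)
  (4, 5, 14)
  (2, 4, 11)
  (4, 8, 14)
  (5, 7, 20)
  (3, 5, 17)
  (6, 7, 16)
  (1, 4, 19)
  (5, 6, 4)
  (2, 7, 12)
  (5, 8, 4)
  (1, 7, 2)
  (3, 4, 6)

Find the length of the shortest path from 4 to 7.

21

Checking several routes:
4 → 2 → 7: 11 + 12 = 23
4 → 1 → 7: 19 + 2 = 21
4 → 8 → 7: 14 + 10 = 24
Best route has total 21.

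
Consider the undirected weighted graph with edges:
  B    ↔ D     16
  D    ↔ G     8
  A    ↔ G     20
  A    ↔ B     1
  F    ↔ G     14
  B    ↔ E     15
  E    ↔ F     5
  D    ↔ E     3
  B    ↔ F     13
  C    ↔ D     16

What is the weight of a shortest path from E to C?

19

Some routes from E to C:
E → F → G → D → C: 5 + 14 + 8 + 16 = 43
E → B → D → C: 15 + 16 + 16 = 47
E → D → C: 3 + 16 = 19
Best route has total 19.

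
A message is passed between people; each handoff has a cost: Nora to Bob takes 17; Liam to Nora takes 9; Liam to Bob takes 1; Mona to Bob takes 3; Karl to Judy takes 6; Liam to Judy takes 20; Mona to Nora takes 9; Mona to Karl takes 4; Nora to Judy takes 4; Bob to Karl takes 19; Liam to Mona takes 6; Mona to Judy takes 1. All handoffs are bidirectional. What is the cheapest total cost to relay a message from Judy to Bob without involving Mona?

14

Some routes from Judy to Bob avoiding Mona:
Judy → Nora → Bob: 4 + 17 = 21
Judy → Liam → Bob: 20 + 1 = 21
Judy → Nora → Liam → Bob: 4 + 9 + 1 = 14
Judy → Karl → Bob: 6 + 19 = 25
Shortest: 14.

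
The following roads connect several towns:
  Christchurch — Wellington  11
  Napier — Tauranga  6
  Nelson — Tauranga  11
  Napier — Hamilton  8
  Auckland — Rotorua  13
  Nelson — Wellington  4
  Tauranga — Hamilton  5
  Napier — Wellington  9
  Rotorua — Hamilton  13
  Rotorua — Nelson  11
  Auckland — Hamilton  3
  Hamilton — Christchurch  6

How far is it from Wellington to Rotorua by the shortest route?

15

A few of the Wellington→Rotorua routes:
Wellington→Nelson→Tauranga→Hamilton→Rotorua: 4 + 11 + 5 + 13 = 33
Wellington→Nelson→Rotorua: 4 + 11 = 15
Wellington→Christchurch→Hamilton→Rotorua: 11 + 6 + 13 = 30
Wellington→Napier→Tauranga→Hamilton→Rotorua: 9 + 6 + 5 + 13 = 33
Wellington→Christchurch→Hamilton→Auckland→Rotorua: 11 + 6 + 3 + 13 = 33
Wellington→Napier→Hamilton→Rotorua: 9 + 8 + 13 = 30
Shortest: 15.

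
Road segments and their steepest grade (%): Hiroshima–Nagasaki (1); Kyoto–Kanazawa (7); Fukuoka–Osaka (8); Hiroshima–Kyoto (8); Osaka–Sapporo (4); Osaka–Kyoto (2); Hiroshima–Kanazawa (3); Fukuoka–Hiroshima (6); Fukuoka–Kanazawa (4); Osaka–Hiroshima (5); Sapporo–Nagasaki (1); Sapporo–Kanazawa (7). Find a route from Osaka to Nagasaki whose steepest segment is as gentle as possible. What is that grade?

A few of the Osaka→Nagasaki routes:
Osaka → Hiroshima → Nagasaki: max(5, 1) = 5
Osaka → Hiroshima → Kanazawa → Sapporo → Nagasaki: max(5, 3, 7, 1) = 7
Osaka → Sapporo → Nagasaki: max(4, 1) = 4
Osaka → Hiroshima → Fukuoka → Kanazawa → Sapporo → Nagasaki: max(5, 6, 4, 7, 1) = 7
The minimum achievable maximum is 4%.

4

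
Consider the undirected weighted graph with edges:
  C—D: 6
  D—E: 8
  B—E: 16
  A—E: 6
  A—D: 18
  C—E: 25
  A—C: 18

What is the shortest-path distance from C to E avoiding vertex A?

14

Routes from C to E avoiding A:
C→E: 25
C→D→E: 6 + 8 = 14
Shortest: 14.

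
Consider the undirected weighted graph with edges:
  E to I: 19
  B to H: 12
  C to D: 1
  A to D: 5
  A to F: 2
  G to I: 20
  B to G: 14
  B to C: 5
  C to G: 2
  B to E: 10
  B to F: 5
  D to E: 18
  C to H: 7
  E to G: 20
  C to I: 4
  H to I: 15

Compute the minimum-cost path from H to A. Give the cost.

13

A few of the H→A routes:
H -> B -> F -> A: 12 + 5 + 2 = 19
H -> C -> B -> F -> A: 7 + 5 + 5 + 2 = 19
H -> B -> C -> D -> A: 12 + 5 + 1 + 5 = 23
H -> I -> C -> D -> A: 15 + 4 + 1 + 5 = 25
H -> C -> D -> A: 7 + 1 + 5 = 13
Best route has total 13.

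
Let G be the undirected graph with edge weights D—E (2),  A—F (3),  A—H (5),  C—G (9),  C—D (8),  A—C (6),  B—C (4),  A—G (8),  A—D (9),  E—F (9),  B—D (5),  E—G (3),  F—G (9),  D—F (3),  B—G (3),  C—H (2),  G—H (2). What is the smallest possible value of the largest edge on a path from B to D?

3

Comparing a few candidate routes:
B -> D: max(5) = 5
B -> C -> H -> A -> F -> D: max(4, 2, 5, 3, 3) = 5
B -> G -> H -> A -> F -> D: max(3, 2, 5, 3, 3) = 5
B -> C -> H -> G -> E -> D: max(4, 2, 2, 3, 2) = 4
B -> G -> E -> D: max(3, 3, 2) = 3
Best route has worst link 3.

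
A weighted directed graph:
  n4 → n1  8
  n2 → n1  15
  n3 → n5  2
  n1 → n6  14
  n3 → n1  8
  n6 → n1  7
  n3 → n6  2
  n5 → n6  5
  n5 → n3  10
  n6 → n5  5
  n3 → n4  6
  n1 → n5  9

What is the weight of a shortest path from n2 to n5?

Routes from n2 to n5:
n2 -> n1 -> n5: 15 + 9 = 24
n2 -> n1 -> n6 -> n5: 15 + 14 + 5 = 34
The minimum is 24.

24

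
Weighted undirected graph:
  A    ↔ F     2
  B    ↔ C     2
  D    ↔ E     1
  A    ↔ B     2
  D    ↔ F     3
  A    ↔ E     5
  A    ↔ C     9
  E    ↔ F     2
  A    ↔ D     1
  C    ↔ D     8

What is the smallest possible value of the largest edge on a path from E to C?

Some routes from E to C:
E - F - A - B - C: max(2, 2, 2, 2) = 2
E - F - D - A - B - C: max(2, 3, 1, 2, 2) = 3
E - D - A - B - C: max(1, 1, 2, 2) = 2
E - D - F - A - B - C: max(1, 3, 2, 2, 2) = 3
Best route has worst link 2.

2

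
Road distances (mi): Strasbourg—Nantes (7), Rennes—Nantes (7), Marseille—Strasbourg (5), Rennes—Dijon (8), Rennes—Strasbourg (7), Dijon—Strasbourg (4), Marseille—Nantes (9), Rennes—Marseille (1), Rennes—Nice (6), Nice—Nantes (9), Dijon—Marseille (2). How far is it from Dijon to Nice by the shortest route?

Checking several routes:
Dijon - Strasbourg - Rennes - Nice: 4 + 7 + 6 = 17
Dijon - Strasbourg - Marseille - Rennes - Nice: 4 + 5 + 1 + 6 = 16
Dijon - Rennes - Nice: 8 + 6 = 14
Dijon - Marseille - Rennes - Nantes - Nice: 2 + 1 + 7 + 9 = 19
Dijon - Marseille - Rennes - Nice: 2 + 1 + 6 = 9
Best route has total 9 mi.

9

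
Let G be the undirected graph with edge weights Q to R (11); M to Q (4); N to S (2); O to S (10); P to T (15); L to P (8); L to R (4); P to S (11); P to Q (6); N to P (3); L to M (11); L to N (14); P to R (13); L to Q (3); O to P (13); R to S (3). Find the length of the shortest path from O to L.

17

Some routes from O to L:
O→P→N→S→R→L: 13 + 3 + 2 + 3 + 4 = 25
O→S→R→L: 10 + 3 + 4 = 17
O→S→N→P→L: 10 + 2 + 3 + 8 = 23
O→P→L: 13 + 8 = 21
O→P→Q→L: 13 + 6 + 3 = 22
O→S→N→P→Q→L: 10 + 2 + 3 + 6 + 3 = 24
Shortest: 17.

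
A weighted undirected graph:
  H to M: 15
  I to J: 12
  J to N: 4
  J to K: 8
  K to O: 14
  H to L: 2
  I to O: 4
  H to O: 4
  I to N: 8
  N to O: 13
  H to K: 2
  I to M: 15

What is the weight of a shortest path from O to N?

12

Some routes from O to N:
O - I - J - N: 4 + 12 + 4 = 20
O - N: 13
O - I - N: 4 + 8 = 12
O - H - K - J - I - N: 4 + 2 + 8 + 12 + 8 = 34
O - K - J - N: 14 + 8 + 4 = 26
O - H - K - J - N: 4 + 2 + 8 + 4 = 18
Best route has total 12.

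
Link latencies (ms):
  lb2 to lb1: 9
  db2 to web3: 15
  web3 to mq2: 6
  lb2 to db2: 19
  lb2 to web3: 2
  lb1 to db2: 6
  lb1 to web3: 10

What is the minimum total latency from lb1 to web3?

Candidate routes:
lb1 → db2 → lb2 → web3: 6 + 19 + 2 = 27
lb1 → web3: 10
lb1 → lb2 → web3: 9 + 2 = 11
lb1 → lb2 → db2 → web3: 9 + 19 + 15 = 43
lb1 → db2 → web3: 6 + 15 = 21
The minimum is 10 ms.

10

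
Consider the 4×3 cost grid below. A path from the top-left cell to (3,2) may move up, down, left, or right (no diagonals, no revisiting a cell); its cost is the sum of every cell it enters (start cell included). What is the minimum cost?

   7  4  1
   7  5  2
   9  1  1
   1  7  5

20

One optimal route is [0,0] [0,1] [0,2] [1,2] [2,2] [3,2].
Its cost is 7 + 4 + 1 + 2 + 1 + 5 = 20.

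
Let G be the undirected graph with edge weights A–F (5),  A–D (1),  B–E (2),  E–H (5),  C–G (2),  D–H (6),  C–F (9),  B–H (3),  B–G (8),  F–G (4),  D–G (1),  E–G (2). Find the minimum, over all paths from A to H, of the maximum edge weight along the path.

Some routes from A to H:
A -> F -> G -> D -> H: max(5, 4, 1, 6) = 6
A -> F -> G -> E -> B -> H: max(5, 4, 2, 2, 3) = 5
A -> F -> G -> E -> H: max(5, 4, 2, 5) = 5
A -> D -> H: max(1, 6) = 6
A -> D -> G -> E -> B -> H: max(1, 1, 2, 2, 3) = 3
A -> D -> G -> E -> H: max(1, 1, 2, 5) = 5
Best route has worst link 3.

3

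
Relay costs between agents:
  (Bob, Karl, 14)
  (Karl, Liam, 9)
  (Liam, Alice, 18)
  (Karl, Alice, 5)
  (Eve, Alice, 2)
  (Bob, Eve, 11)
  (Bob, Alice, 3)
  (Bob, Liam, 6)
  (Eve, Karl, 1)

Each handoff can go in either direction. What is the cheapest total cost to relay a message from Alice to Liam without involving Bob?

Candidate routes:
Alice - Liam: 18
Alice - Eve - Karl - Liam: 2 + 1 + 9 = 12
Alice - Karl - Liam: 5 + 9 = 14
Shortest: 12.

12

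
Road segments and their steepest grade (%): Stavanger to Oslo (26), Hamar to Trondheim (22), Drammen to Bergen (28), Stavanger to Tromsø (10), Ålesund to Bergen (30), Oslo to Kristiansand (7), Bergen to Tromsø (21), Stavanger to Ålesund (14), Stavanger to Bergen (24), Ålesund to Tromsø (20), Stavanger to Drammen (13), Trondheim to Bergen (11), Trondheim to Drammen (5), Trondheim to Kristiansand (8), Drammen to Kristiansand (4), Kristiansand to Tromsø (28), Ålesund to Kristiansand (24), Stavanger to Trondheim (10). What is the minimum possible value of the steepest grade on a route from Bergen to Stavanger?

Comparing a few candidate routes:
Bergen→Tromsø→Ålesund→Stavanger: max(21, 20, 14) = 21
Bergen→Trondheim→Kristiansand→Drammen→Stavanger: max(11, 8, 4, 13) = 13
Bergen→Tromsø→Stavanger: max(21, 10) = 21
Bergen→Trondheim→Drammen→Stavanger: max(11, 5, 13) = 13
Bergen→Trondheim→Stavanger: max(11, 10) = 11
The minimum achievable maximum is 11%.

11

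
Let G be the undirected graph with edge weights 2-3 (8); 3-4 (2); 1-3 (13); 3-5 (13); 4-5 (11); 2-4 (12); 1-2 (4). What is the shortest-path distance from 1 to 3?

12

Some routes from 1 to 3:
1 -> 3: 13
1 -> 2 -> 4 -> 3: 4 + 12 + 2 = 18
1 -> 2 -> 3: 4 + 8 = 12
Shortest: 12.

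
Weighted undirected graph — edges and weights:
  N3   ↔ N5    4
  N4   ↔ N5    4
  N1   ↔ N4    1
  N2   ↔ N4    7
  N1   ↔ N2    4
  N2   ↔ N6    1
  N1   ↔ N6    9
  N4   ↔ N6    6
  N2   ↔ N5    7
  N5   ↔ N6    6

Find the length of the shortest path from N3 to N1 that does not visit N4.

15

Some routes from N3 to N1 avoiding N4:
N3 - N5 - N6 - N2 - N1: 4 + 6 + 1 + 4 = 15
N3 - N5 - N2 - N1: 4 + 7 + 4 = 15
N3 - N5 - N6 - N1: 4 + 6 + 9 = 19
The minimum is 15.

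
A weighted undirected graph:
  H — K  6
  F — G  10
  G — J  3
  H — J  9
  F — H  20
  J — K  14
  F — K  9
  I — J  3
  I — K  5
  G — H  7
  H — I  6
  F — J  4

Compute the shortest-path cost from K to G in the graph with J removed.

13

Some routes from K to G avoiding J:
K-F-H-G: 9 + 20 + 7 = 36
K-I-H-G: 5 + 6 + 7 = 18
K-H-G: 6 + 7 = 13
K-F-G: 9 + 10 = 19
K-H-F-G: 6 + 20 + 10 = 36
Shortest: 13.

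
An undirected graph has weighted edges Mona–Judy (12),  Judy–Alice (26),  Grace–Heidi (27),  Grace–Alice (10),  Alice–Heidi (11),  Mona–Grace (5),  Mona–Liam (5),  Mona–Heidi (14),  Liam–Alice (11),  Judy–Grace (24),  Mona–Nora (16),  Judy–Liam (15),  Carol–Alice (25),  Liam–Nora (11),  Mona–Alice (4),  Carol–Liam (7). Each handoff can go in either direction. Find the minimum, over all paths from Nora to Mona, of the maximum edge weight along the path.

11

Comparing a few candidate routes:
Nora→Liam→Alice→Mona: max(11, 11, 4) = 11
Nora→Liam→Mona: max(11, 5) = 11
Nora→Liam→Alice→Grace→Mona: max(11, 11, 10, 5) = 11
The minimum achievable maximum is 11.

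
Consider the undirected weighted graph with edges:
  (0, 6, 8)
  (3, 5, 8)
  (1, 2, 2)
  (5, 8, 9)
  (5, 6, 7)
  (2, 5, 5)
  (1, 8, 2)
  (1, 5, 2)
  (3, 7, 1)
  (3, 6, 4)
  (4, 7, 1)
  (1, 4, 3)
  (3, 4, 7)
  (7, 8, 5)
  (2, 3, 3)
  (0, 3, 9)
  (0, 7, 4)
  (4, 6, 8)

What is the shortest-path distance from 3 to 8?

A few of the 3→8 routes:
3 → 7 → 8: 1 + 5 = 6
3 → 7 → 4 → 1 → 8: 1 + 1 + 3 + 2 = 7
3 → 2 → 1 → 8: 3 + 2 + 2 = 7
3 → 4 → 1 → 8: 7 + 3 + 2 = 12
Shortest: 6.

6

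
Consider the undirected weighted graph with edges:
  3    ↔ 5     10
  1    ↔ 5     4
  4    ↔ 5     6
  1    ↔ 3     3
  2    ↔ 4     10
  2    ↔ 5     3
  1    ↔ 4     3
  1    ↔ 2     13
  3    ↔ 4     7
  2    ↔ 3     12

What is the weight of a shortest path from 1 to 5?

4

A few of the 1→5 routes:
1 - 5: 4
1 - 3 - 4 - 5: 3 + 7 + 6 = 16
1 - 3 - 5: 3 + 10 = 13
1 - 4 - 5: 3 + 6 = 9
Shortest: 4.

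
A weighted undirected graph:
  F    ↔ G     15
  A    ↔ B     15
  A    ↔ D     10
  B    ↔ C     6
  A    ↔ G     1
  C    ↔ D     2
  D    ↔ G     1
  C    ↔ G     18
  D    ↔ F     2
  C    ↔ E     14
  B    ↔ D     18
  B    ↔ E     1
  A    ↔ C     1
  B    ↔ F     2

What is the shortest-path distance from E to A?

Some routes from E to A:
E -> B -> C -> A: 1 + 6 + 1 = 8
E -> B -> F -> D -> G -> A: 1 + 2 + 2 + 1 + 1 = 7
E -> B -> F -> D -> C -> A: 1 + 2 + 2 + 2 + 1 = 8
E -> B -> C -> D -> G -> A: 1 + 6 + 2 + 1 + 1 = 11
E -> C -> A: 14 + 1 = 15
Shortest: 7.

7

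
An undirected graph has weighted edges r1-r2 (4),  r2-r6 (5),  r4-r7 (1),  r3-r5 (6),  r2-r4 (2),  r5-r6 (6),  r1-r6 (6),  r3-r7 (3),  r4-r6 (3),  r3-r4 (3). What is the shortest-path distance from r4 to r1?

6

Checking several routes:
r4-r6-r1: 3 + 6 = 9
r4-r6-r2-r1: 3 + 5 + 4 = 12
r4-r2-r1: 2 + 4 = 6
The minimum is 6.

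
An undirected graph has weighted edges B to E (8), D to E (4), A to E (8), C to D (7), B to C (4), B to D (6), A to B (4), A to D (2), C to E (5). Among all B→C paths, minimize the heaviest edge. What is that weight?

4

Comparing a few candidate routes:
B → C: max(4) = 4
B → D → E → C: max(6, 4, 5) = 6
B → D → C: max(6, 7) = 7
B → A → D → E → C: max(4, 2, 4, 5) = 5
B → A → D → C: max(4, 2, 7) = 7
The minimum achievable maximum is 4.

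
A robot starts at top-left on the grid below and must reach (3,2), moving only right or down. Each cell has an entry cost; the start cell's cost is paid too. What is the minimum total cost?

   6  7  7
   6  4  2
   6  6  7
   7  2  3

Best path: r0c0 -> r1c0 -> r1c1 -> r2c1 -> r3c1 -> r3c2
Cost: 6 + 6 + 4 + 6 + 2 + 3 = 27

27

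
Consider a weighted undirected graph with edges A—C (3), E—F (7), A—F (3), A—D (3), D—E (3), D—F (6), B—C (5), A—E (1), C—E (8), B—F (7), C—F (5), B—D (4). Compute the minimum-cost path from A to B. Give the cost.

Some routes from A to B:
A - E - D - B: 1 + 3 + 4 = 8
A - D - B: 3 + 4 = 7
A - F - B: 3 + 7 = 10
A - C - B: 3 + 5 = 8
A - F - C - B: 3 + 5 + 5 = 13
The minimum is 7.

7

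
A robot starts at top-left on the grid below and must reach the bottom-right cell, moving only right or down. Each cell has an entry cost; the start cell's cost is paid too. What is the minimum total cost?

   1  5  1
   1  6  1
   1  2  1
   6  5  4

10

Best path: [0,0] [1,0] [2,0] [2,1] [2,2] [3,2]
Cost: 1 + 1 + 1 + 2 + 1 + 4 = 10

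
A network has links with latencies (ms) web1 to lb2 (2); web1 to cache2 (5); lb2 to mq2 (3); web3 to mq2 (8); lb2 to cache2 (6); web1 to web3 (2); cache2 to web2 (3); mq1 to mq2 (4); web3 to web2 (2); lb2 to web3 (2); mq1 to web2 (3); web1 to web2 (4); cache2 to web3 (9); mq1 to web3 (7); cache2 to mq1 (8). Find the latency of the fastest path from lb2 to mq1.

7

Some routes from lb2 to mq1:
lb2 - web1 - web3 - web2 - mq1: 2 + 2 + 2 + 3 = 9
lb2 - web3 - web2 - mq1: 2 + 2 + 3 = 7
lb2 - mq2 - mq1: 3 + 4 = 7
lb2 - web3 - mq1: 2 + 7 = 9
lb2 - web3 - web1 - web2 - mq1: 2 + 2 + 4 + 3 = 11
lb2 - web1 - web2 - mq1: 2 + 4 + 3 = 9
Shortest: 7 ms.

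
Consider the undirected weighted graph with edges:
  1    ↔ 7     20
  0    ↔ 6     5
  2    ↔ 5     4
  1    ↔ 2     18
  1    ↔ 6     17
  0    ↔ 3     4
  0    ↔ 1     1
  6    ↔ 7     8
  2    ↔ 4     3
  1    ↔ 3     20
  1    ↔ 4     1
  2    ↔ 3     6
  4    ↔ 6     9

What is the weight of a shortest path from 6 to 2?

10

Some routes from 6 to 2:
6 → 4 → 1 → 0 → 3 → 2: 9 + 1 + 1 + 4 + 6 = 21
6 → 0 → 3 → 2: 5 + 4 + 6 = 15
6 → 4 → 2: 9 + 3 = 12
6 → 0 → 1 → 4 → 2: 5 + 1 + 1 + 3 = 10
6 → 1 → 4 → 2: 17 + 1 + 3 = 21
The minimum is 10.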